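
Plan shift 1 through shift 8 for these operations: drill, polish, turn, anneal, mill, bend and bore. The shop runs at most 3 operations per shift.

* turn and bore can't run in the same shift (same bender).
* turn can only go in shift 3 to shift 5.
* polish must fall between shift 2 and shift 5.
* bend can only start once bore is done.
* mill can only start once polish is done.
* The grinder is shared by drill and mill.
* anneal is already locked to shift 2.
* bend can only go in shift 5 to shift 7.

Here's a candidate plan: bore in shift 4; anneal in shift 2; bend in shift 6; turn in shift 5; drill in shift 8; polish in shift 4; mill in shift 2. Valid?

No — it violates: mill can only start once polish is done

polish must fall between shift 2 and shift 5 — holds.
mill can only start once polish is done — violated.
The grinder is shared by drill and mill — holds.
bend can only start once bore is done — holds.
bend can only go in shift 5 to shift 7 — holds.
turn can only go in shift 3 to shift 5 — holds.
turn and bore can't run in the same shift (same bender) — holds.
anneal is already locked to shift 2 — holds.
The shop runs at most 3 operations per shift — holds.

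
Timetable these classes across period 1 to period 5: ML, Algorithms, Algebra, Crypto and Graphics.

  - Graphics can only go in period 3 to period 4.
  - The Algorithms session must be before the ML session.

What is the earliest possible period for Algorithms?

Downstream work caps Algorithms at period 4.
Algorithms at period 1 is achievable: Crypto in period 1, Algebra in period 1, ML in period 2, Algorithms in period 1, Graphics in period 3.

period 1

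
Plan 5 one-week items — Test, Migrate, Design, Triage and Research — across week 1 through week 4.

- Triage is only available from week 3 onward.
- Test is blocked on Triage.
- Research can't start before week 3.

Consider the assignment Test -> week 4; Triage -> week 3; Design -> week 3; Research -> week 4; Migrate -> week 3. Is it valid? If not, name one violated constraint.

Research can't start before week 3 — holds.
Triage is only available from week 3 onward — holds.
Test is blocked on Triage — holds.

Yes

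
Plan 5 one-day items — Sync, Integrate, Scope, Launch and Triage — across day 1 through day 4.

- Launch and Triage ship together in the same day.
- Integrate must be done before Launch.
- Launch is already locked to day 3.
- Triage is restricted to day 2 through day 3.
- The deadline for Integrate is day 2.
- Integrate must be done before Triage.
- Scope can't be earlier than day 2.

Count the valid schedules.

24

Splitting on Sync: it can be day 1 (6), day 2 (6), day 3 (6), day 4 (6). Listing each branch's schedules as (Integrate, Scope, Launch, Triage) by day number:
Sync=day 1: (1,2,3,3) (1,3,3,3) (1,4,3,3) (2,2,3,3) (2,3,3,3) (2,4,3,3) — 6.
Sync=day 2: (1,2,3,3) (1,3,3,3) (1,4,3,3) (2,2,3,3) (2,3,3,3) (2,4,3,3) — 6.
Sync=day 3: (1,2,3,3) (1,3,3,3) (1,4,3,3) (2,2,3,3) (2,3,3,3) (2,4,3,3) — 6.
Sync=day 4: (1,2,3,3) (1,3,3,3) (1,4,3,3) (2,2,3,3) (2,3,3,3) (2,4,3,3) — 6.
Summing: 6 + 6 + 6 + 6 = 24.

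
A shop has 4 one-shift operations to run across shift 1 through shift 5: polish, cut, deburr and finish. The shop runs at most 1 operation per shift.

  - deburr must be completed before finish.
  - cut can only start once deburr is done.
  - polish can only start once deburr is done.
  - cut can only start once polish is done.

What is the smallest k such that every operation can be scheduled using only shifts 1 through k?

The precedence chain requires at least 3 distinct shifts.
With at most 1 per shift and 4 operations, at least 4 shifts are needed.
4 works (last occupied shift: shift 4): for example deburr in shift 1; cut in shift 3; finish in shift 4; polish in shift 2.

4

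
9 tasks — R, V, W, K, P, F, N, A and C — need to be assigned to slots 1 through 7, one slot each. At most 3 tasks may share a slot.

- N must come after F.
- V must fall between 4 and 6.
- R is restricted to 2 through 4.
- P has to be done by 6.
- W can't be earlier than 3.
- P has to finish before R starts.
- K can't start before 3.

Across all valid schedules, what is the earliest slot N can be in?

Precedence pushes N to at least 2.
N at 2 is achievable: W -> 3; K -> 3; C -> 2; P -> 1; R -> 2; F -> 1; A -> 1; N -> 2; V -> 4.

2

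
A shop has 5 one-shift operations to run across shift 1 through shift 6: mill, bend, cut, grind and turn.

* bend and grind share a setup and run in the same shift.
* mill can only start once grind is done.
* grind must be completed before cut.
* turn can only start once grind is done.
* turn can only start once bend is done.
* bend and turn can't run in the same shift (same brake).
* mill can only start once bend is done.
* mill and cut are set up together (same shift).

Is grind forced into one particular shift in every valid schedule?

No

grind can be shift 1 (e.g. mill in shift 2; turn in shift 2; grind in shift 1; cut in shift 2; bend in shift 1) or shift 2 (e.g. mill in shift 3; cut in shift 3; bend in shift 2; grind in shift 2; turn in shift 3).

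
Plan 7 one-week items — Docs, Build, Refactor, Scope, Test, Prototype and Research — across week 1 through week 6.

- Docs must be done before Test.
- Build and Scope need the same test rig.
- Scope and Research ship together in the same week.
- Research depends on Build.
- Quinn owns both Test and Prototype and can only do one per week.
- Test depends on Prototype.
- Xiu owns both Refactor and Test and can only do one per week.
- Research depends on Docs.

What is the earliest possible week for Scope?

Scope must be in the same week as Research, which can't be before week 2, so Scope is at least week 2.
Scope at week 2 is achievable: Refactor -> week 1; Scope -> week 2; Docs -> week 1; Research -> week 2; Build -> week 1; Test -> week 2; Prototype -> week 1.

week 2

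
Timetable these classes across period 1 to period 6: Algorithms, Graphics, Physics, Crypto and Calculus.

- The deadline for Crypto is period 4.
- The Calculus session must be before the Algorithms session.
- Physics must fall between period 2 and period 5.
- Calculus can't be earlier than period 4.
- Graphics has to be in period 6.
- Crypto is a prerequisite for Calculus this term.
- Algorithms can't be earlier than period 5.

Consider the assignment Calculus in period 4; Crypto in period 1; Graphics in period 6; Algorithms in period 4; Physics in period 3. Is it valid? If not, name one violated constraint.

No — it violates: Algorithms can't be earlier than period 5

Graphics has to be in period 6 — holds.
Calculus can't be earlier than period 4 — holds.
The Calculus session must be before the Algorithms session — violated.
Algorithms can't be earlier than period 5 — violated.
The deadline for Crypto is period 4 — holds.
Crypto is a prerequisite for Calculus this term — holds.
Physics must fall between period 2 and period 5 — holds.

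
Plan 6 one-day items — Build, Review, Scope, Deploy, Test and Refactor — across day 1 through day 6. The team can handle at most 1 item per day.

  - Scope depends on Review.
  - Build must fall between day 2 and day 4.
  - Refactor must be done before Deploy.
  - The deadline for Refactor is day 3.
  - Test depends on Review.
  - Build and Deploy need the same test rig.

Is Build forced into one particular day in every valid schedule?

No

Build can be day 2 (e.g. Refactor in day 1; Test in day 6; Scope in day 4; Build in day 2; Review in day 3; Deploy in day 5) or day 3 (e.g. Build -> day 3, Review -> day 2, Scope -> day 4, Deploy -> day 5, Test -> day 6, Refactor -> day 1).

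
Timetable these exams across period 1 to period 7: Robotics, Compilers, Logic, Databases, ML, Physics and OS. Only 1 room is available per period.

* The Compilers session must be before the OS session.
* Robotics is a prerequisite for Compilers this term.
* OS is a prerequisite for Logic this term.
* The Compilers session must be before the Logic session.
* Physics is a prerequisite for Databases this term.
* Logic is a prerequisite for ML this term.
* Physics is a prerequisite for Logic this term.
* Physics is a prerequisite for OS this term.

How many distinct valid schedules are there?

Splitting on Robotics: it can be period 1 (9), period 2 (5), period 3 (1). Listing each branch's schedules as (Compilers, Logic, Databases, ML, Physics, OS) by period number:
Robotics=period 1: (2,5,6,7,3,4) (2,5,7,6,3,4) (2,6,4,7,3,5) (2,6,5,7,3,4) (3,5,6,7,2,4) (3,5,7,6,2,4) (3,6,4,7,2,5) (3,6,5,7,2,4) (4,6,3,7,2,5) — 9.
Robotics=period 2: (3,5,6,7,1,4) (3,5,7,6,1,4) (3,6,4,7,1,5) (3,6,5,7,1,4) (4,6,3,7,1,5) — 5.
Robotics=period 3: (4,6,2,7,1,5) — 1.
Summing: 9 + 5 + 1 = 15.

15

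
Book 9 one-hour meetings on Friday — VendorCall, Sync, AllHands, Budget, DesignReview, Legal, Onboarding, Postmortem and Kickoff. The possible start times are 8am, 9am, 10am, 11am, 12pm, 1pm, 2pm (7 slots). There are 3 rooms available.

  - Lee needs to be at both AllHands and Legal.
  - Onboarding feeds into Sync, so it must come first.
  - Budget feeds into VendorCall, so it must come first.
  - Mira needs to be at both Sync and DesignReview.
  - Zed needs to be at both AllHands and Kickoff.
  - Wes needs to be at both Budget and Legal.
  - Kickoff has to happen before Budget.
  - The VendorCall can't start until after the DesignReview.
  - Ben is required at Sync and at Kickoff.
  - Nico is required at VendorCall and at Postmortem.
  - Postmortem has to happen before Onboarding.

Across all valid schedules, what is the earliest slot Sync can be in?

Precedence pushes Sync to at least 10am.
Sync at 10am is achievable: DesignReview=8am, Sync=10am, Onboarding=9am, Legal=10am, VendorCall=10am, Postmortem=8am, Kickoff=8am, AllHands=9am, Budget=9am.

10am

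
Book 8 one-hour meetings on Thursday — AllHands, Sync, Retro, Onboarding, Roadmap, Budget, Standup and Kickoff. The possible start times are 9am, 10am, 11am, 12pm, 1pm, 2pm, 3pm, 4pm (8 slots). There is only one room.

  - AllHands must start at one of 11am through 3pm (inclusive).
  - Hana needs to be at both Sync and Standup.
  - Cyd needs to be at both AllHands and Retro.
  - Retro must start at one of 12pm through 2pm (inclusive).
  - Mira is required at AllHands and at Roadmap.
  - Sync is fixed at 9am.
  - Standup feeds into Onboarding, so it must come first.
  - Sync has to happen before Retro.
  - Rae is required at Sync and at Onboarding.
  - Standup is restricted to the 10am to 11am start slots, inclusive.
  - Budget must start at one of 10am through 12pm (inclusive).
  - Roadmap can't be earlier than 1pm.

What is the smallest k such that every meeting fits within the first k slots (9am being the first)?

The precedence chain requires at least 2 distinct slots.
With at most 1 per slot and 8 meetings, at least 8 slots are needed.
Roadmap can't be placed before 1pm — that is slot 5 counting from 9am — so the schedule must run through at least 5 slots.
8 works (last occupied slot: 4pm): for example Standup -> 10am; AllHands -> 2pm; Roadmap -> 1pm; Budget -> 11am; Sync -> 9am; Onboarding -> 3pm; Retro -> 12pm; Kickoff -> 4pm.

8 slots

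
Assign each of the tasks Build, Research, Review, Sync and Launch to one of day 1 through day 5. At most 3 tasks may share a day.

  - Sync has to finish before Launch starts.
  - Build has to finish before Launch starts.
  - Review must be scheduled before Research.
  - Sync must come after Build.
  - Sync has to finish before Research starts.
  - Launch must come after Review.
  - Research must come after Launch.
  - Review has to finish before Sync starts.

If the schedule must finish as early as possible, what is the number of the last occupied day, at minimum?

4

The precedence chain requires at least 4 distinct days.
With at most 3 per day and 5 tasks, at least 2 days are needed.
4 works (last occupied day: day 4): for example Build in day 1; Launch in day 3; Sync in day 2; Research in day 4; Review in day 1.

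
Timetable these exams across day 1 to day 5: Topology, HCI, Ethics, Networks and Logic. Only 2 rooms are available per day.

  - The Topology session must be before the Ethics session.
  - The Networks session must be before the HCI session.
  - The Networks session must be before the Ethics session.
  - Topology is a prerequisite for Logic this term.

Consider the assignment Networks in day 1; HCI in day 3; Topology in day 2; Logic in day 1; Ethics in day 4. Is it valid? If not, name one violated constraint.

No — it violates: Topology is a prerequisite for Logic this term

Only 2 rooms are available per day — holds.
The Networks session must be before the Ethics session — holds.
Topology is a prerequisite for Logic this term — violated.
The Topology session must be before the Ethics session — holds.
The Networks session must be before the HCI session — holds.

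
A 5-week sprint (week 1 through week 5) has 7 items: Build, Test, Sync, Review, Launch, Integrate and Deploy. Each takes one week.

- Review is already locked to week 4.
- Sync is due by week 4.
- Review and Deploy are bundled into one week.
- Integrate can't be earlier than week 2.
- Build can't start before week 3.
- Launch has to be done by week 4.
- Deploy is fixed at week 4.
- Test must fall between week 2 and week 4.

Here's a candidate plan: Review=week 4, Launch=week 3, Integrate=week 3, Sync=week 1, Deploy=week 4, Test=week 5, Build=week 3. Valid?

Test must fall between week 2 and week 4 — violated.
Review and Deploy are bundled into one week — holds.
Build can't start before week 3 — holds.
Deploy is fixed at week 4 — holds.
Sync is due by week 4 — holds.
Integrate can't be earlier than week 2 — holds.
Review is already locked to week 4 — holds.
Launch has to be done by week 4 — holds.

Invalid. Test must fall between week 2 and week 4.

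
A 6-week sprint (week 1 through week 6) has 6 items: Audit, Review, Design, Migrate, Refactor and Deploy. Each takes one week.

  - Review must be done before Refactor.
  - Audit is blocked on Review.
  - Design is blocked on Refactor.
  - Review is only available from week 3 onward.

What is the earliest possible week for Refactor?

Precedence pushes Refactor to at least week 4; downstream work caps Refactor at week 5.
Refactor at week 4 is achievable: Deploy in week 1; Review in week 3; Migrate in week 1; Design in week 5; Refactor in week 4; Audit in week 4.

week 4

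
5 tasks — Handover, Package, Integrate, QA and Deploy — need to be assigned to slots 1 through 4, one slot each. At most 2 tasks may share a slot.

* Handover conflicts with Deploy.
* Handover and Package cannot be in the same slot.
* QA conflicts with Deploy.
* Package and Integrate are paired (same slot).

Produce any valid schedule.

QA -> 1; Integrate -> 2; Package -> 2; Deploy -> 3; Handover -> 1

Checking: Handover(1) != Package(2); QA(1) != Deploy(3); Handover(1) != Deploy(3); Package = Integrate = 2; max 2 per slot (cap 2).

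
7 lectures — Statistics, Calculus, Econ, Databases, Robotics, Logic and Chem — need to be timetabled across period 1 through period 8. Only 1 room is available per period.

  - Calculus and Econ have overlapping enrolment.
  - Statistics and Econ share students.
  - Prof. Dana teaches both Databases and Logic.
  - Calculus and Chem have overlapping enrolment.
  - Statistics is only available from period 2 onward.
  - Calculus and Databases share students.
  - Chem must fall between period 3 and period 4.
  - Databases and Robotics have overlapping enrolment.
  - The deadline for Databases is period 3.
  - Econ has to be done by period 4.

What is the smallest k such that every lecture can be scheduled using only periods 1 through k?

With at most 1 per period and 7 lectures, at least 7 periods are needed.
Chem can't be placed before period 3, so the schedule must run through at least period 3.
7 works (last occupied period: period 7): for example Statistics in period 4, Databases in period 1, Chem in period 3, Robotics in period 6, Econ in period 2, Calculus in period 5, Logic in period 7.

7 periods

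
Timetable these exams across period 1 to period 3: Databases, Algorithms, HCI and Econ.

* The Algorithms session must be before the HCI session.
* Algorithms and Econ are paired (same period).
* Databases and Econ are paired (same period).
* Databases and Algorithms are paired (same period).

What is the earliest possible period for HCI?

period 2

Precedence pushes HCI to at least period 2.
HCI at period 2 is achievable: Algorithms=period 1, Econ=period 1, HCI=period 2, Databases=period 1.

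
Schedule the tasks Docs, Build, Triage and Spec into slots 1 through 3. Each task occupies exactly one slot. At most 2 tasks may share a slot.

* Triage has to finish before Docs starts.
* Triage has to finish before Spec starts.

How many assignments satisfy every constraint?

Splitting on Docs: it can be 2 (5), 3 (7). Listing each branch's schedules as (Build, Triage, Spec):
Docs=2: (1,1,2) (1,1,3) (2,1,3) (3,1,2) (3,1,3) — 5.
Docs=3: (1,1,2) (1,1,3) (1,2,3) (2,1,2) (2,1,3) (2,2,3) (3,1,2) — 7.
Summing: 5 + 7 = 12.

12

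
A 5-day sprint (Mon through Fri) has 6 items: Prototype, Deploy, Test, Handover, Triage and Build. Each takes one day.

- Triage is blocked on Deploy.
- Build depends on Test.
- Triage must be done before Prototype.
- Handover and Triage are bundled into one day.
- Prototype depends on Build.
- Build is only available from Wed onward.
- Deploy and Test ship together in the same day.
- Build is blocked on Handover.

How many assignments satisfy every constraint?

Splitting on Prototype: it can be Thu (1), Fri (4). Listing each branch's schedules as (Deploy, Test, Handover, Triage, Build):
Prototype=Thu: (Mon,Mon,Tue,Tue,Wed) — 1.
Prototype=Fri: (Mon,Mon,Tue,Tue,Wed) (Mon,Mon,Tue,Tue,Thu) (Mon,Mon,Wed,Wed,Thu) (Tue,Tue,Wed,Wed,Thu) — 4.
Summing: 1 + 4 = 5.

5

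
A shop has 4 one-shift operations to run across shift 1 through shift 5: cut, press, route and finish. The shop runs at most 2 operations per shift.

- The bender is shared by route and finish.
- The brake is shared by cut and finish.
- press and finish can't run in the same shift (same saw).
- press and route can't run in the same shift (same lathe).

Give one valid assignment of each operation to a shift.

route in shift 2; press in shift 1; finish in shift 3; cut in shift 1

Checking: cut(shift 1) != finish(shift 3); press(shift 1) != finish(shift 3); press(shift 1) != route(shift 2); route(shift 2) != finish(shift 3); max 2 per shift (cap 2).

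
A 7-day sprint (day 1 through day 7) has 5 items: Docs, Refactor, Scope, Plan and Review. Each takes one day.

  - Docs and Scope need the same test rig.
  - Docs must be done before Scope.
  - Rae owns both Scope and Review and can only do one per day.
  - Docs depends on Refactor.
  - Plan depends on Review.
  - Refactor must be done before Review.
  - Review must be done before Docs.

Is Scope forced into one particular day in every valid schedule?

No

Scope can be day 4 (e.g. Docs=day 3, Review=day 2, Plan=day 3, Scope=day 4, Refactor=day 1) or day 5 (e.g. Plan -> day 3; Refactor -> day 1; Review -> day 2; Docs -> day 3; Scope -> day 5).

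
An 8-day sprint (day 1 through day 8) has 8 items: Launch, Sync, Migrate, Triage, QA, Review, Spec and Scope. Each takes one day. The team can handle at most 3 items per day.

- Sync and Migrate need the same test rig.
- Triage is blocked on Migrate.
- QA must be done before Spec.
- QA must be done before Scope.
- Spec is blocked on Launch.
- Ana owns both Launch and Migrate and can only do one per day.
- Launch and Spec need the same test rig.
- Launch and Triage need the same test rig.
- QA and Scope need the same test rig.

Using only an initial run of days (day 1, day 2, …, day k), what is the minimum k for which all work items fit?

3

The precedence chain requires at least 2 distinct days.
With at most 3 per day and 8 work items, at least 3 days are needed.
3 works (last occupied day: day 3): for example Sync in day 1, Triage in day 3, Review in day 3, Spec in day 2, Launch in day 1, Scope in day 2, Migrate in day 2, QA in day 1.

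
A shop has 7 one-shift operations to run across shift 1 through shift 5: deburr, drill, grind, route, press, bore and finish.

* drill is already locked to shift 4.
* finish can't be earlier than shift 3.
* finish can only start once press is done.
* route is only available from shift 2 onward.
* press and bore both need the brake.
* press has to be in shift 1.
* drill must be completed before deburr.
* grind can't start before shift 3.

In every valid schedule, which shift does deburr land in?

shift 5

Precedence pushes deburr to at least shift 5.
So deburr is pinned to shift 5.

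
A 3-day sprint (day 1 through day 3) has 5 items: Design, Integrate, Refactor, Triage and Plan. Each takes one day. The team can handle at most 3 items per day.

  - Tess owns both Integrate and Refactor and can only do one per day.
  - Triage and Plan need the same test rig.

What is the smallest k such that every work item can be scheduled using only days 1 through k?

2

With at most 3 per day and 5 work items, at least 2 days are needed.
2 works (last occupied day: day 2): for example Integrate -> day 1; Plan -> day 2; Refactor -> day 2; Triage -> day 1; Design -> day 1.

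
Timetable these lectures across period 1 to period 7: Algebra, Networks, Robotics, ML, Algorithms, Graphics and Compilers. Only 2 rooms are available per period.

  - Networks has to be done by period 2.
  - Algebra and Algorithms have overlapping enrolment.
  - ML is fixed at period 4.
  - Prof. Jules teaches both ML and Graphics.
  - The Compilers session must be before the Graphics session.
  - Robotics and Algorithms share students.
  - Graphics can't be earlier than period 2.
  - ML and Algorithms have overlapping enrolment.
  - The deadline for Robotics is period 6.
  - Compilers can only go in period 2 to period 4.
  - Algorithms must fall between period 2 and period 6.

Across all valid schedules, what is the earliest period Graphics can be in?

Graphics is available from period 2; precedence pushes Graphics to at least period 3.
Graphics at period 3 is achievable: Robotics in period 1, Compilers in period 2, Graphics in period 3, Algebra in period 3, ML in period 4, Networks in period 1, Algorithms in period 2.

period 3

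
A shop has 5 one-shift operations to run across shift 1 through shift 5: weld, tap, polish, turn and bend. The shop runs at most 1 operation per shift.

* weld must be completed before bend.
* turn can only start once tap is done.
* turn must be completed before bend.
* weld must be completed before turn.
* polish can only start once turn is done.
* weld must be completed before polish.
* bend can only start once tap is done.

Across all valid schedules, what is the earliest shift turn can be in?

shift 3

Precedence pushes turn to at least shift 2; downstream work caps turn at shift 4.
turn at shift 3 is achievable: bend=shift 4; polish=shift 5; weld=shift 1; tap=shift 2; turn=shift 3.
Nothing earlier works — the capacity limit rule out every shift before shift 3.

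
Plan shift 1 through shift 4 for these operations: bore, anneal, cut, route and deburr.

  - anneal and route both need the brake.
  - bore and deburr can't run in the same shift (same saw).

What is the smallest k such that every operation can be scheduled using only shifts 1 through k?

2

Could 1 shift be enough, i.e. nothing placed later than shift 1? No: deburr can't share with bore (shift 1) → nothing is left.
So 1 shift is not enough.
2 works (last occupied shift: shift 2): for example deburr -> shift 2, cut -> shift 1, bore -> shift 1, route -> shift 2, anneal -> shift 1.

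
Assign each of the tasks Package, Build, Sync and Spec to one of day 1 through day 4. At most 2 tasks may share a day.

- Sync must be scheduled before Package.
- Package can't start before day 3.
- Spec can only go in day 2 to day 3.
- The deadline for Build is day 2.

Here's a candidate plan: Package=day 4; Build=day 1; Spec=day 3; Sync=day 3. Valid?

Valid

Sync must be scheduled before Package — holds.
Package can't start before day 3 — holds.
The deadline for Build is day 2 — holds.
Spec can only go in day 2 to day 3 — holds.
At most 2 tasks may share a day — holds.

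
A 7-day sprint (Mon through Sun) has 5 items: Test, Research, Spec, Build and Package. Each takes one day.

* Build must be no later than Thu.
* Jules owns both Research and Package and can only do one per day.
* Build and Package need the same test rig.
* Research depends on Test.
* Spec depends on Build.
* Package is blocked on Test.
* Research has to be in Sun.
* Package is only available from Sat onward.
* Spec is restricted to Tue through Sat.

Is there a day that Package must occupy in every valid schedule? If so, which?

Package's window is Sat–Sun.
Research is fixed at Sun, and Package can't share a day with Research.
So Package must be Sat.

Sat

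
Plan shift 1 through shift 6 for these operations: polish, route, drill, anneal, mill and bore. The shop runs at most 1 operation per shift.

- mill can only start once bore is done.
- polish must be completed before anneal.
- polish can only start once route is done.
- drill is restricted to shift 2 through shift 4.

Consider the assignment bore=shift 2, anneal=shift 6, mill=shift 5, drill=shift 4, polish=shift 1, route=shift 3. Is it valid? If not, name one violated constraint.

polish must be completed before anneal — holds.
drill is restricted to shift 2 through shift 4 — holds.
The shop runs at most 1 operation per shift — holds.
polish can only start once route is done — violated.
mill can only start once bore is done — holds.

No. polish can only start once route is done is not satisfied.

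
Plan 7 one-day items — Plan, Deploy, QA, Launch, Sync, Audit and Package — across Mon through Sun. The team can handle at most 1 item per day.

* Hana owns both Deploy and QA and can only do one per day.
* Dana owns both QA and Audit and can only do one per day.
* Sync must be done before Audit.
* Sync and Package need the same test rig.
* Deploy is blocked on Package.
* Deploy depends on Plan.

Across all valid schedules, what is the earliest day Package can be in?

Mon

Downstream work caps Package at Sat.
Package at Mon is achievable: Audit -> Fri; Package -> Mon; Sync -> Thu; QA -> Sat; Deploy -> Wed; Plan -> Tue; Launch -> Sun.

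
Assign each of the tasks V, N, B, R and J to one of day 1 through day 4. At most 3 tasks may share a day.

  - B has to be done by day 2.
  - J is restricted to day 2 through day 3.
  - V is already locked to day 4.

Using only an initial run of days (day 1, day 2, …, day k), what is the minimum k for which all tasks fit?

With at most 3 per day and 5 tasks, at least 2 days are needed.
V can't be placed before day 4, so the schedule must run through at least day 4.
4 works (last occupied day: day 4): for example R=day 1, N=day 1, V=day 4, B=day 1, J=day 2.

4 days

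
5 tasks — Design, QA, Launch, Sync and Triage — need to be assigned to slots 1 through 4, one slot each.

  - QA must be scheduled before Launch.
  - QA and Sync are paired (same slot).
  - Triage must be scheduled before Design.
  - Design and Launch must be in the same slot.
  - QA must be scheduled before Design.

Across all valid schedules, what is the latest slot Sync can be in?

3

Sync must be in the same slot as QA, which can't be after 3, so Sync is at most 3.
Sync at 3 is achievable: Design in 4; Triage in 1; QA in 3; Launch in 4; Sync in 3.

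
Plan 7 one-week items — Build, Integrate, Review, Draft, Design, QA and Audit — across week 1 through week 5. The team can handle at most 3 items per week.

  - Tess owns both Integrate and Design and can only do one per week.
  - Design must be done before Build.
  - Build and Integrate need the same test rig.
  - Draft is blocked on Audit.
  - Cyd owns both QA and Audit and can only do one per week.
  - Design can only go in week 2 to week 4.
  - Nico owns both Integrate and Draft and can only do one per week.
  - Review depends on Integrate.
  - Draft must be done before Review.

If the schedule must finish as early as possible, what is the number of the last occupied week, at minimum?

The precedence chain requires at least 3 distinct weeks.
With at most 3 per week and 7 tasks, at least 3 weeks are needed.
3 works (last occupied week: week 3): for example Review=week 3, Audit=week 1, Draft=week 2, Build=week 3, Design=week 2, QA=week 2, Integrate=week 1.

3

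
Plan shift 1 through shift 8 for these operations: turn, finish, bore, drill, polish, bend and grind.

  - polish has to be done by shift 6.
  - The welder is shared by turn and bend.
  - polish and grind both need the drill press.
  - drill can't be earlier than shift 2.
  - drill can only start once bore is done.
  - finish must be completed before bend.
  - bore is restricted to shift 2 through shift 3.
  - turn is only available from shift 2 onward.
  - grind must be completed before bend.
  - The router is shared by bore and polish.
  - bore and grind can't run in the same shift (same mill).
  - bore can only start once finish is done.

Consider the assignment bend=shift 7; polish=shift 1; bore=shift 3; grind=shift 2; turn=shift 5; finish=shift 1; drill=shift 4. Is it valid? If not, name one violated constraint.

drill can't be earlier than shift 2 — holds.
polish has to be done by shift 6 — holds.
drill can only start once bore is done — holds.
bore can only start once finish is done — holds.
The router is shared by bore and polish — holds.
grind must be completed before bend — holds.
The welder is shared by turn and bend — holds.
polish and grind both need the drill press — holds.
turn is only available from shift 2 onward — holds.
bore is restricted to shift 2 through shift 3 — holds.
bore and grind can't run in the same shift (same mill) — holds.
finish must be completed before bend — holds.

Yes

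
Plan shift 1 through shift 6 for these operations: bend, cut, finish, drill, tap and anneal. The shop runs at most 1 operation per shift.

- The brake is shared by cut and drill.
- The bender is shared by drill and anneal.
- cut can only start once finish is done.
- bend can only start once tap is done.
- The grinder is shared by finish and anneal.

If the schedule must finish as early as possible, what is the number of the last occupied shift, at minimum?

shift 6

The precedence chain requires at least 2 distinct shifts.
With at most 1 per shift and 6 operations, at least 6 shifts are needed.
6 works (last occupied shift: shift 6): for example tap in shift 1, drill in shift 5, cut in shift 4, bend in shift 2, anneal in shift 6, finish in shift 3.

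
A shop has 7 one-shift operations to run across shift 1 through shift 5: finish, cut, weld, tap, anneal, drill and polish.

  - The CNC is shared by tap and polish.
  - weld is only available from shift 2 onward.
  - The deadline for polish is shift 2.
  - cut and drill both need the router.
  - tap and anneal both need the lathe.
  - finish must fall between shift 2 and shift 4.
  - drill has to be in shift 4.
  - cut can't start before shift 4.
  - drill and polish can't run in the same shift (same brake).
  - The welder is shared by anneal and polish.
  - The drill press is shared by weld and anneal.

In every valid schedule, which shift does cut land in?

cut's window is shift 4–shift 5.
drill is fixed at shift 4, and cut can't share a shift with drill.
So cut must be shift 5.

shift 5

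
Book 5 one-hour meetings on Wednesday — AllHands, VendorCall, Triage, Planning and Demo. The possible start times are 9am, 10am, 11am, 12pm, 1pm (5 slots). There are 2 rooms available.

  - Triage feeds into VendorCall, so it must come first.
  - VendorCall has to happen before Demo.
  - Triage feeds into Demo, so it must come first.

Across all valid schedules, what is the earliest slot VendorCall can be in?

10am

Precedence pushes VendorCall to at least 10am; downstream work caps VendorCall at 12pm.
VendorCall at 10am is achievable: Planning=10am; Triage=9am; VendorCall=10am; Demo=11am; AllHands=9am.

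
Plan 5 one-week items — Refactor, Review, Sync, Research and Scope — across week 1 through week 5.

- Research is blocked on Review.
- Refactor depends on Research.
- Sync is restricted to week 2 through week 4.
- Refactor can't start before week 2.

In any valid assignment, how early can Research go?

week 2

Precedence pushes Research to at least week 2; downstream work caps Research at week 4.
Research at week 2 is achievable: Sync -> week 2; Refactor -> week 3; Research -> week 2; Scope -> week 1; Review -> week 1.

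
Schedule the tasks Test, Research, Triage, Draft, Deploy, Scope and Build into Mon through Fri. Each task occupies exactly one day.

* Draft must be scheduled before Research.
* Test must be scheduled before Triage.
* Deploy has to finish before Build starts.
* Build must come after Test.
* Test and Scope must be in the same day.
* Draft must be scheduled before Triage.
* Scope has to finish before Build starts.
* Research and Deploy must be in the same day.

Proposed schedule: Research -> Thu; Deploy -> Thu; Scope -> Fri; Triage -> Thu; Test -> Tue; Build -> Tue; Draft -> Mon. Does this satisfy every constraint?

Research and Deploy must be in the same day — holds.
Draft must be scheduled before Research — holds.
Test and Scope must be in the same day — violated.
Scope has to finish before Build starts — violated.
Draft must be scheduled before Triage — holds.
Build must come after Test — violated.
Test must be scheduled before Triage — holds.
Deploy has to finish before Build starts — violated.

No. Scope has to finish before Build starts is not satisfied.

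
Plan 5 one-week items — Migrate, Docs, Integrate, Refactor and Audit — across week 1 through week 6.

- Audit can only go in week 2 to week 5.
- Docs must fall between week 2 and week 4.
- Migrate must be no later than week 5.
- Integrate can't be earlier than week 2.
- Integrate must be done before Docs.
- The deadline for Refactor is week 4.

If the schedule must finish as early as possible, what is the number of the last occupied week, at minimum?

The precedence chain requires at least 2 distinct weeks.
Propagating the time windows through the other constraints, Docs can't land before week 3, so the schedule must run through at least week 3.
3 works (last occupied week: week 3): for example Docs -> week 3, Audit -> week 2, Integrate -> week 2, Refactor -> week 1, Migrate -> week 1.

3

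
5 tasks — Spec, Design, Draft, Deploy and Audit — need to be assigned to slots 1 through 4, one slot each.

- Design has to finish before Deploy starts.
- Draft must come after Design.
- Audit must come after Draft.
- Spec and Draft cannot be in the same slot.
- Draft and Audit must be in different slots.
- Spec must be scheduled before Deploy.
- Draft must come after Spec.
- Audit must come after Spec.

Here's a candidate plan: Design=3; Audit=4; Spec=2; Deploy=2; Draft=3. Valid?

No — it violates: Design has to finish before Deploy starts

Draft must come after Spec — holds.
Spec and Draft cannot be in the same slot — holds.
Spec must be scheduled before Deploy — violated.
Design has to finish before Deploy starts — violated.
Audit must come after Draft — holds.
Draft must come after Design — violated.
Audit must come after Spec — holds.
Draft and Audit must be in different slots — holds.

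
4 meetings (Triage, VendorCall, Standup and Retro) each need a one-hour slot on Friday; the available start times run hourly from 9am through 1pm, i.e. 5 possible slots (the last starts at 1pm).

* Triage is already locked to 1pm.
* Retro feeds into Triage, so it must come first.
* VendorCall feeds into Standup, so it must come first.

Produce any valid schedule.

Triage=1pm, Standup=10am, VendorCall=9am, Retro=9am

Checking: VendorCall(9am) before Standup(10am); Retro(9am) before Triage(1pm); Triage=1pm in [1pm,1pm].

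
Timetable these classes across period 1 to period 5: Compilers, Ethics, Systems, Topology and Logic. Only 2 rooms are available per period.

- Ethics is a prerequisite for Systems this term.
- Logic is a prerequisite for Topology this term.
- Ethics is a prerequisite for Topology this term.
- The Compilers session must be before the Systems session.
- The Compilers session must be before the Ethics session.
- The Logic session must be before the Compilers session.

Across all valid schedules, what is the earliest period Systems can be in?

period 4

Precedence pushes Systems to at least period 4.
Systems at period 4 is achievable: Compilers=period 2; Systems=period 4; Logic=period 1; Topology=period 4; Ethics=period 3.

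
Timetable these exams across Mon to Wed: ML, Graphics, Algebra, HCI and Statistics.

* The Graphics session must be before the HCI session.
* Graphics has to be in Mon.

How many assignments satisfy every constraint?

54

Splitting on ML: it can be Mon (18), Tue (18), Wed (18). Listing each branch's schedules as (Graphics, Algebra, HCI, Statistics):
ML=Mon: (Mon,Mon,Tue,Mon) (Mon,Mon,Tue,Tue) (Mon,Mon,Tue,Wed) (Mon,Mon,Wed,Mon) (Mon,Mon,Wed,Tue) (Mon,Mon,Wed,Wed) (Mon,Tue,Tue,Mon) (Mon,Tue,Tue,Tue) (Mon,Tue,Tue,Wed) (Mon,Tue,Wed,Mon) (Mon,Tue,Wed,Tue) (Mon,Tue,Wed,Wed) (Mon,Wed,Tue,Mon) (Mon,Wed,Tue,Tue) (Mon,Wed,Tue,Wed) (Mon,Wed,Wed,Mon) (Mon,Wed,Wed,Tue) (Mon,Wed,Wed,Wed) — 18.
ML=Tue: (Mon,Mon,Tue,Mon) (Mon,Mon,Tue,Tue) (Mon,Mon,Tue,Wed) (Mon,Mon,Wed,Mon) (Mon,Mon,Wed,Tue) (Mon,Mon,Wed,Wed) (Mon,Tue,Tue,Mon) (Mon,Tue,Tue,Tue) (Mon,Tue,Tue,Wed) (Mon,Tue,Wed,Mon) (Mon,Tue,Wed,Tue) (Mon,Tue,Wed,Wed) (Mon,Wed,Tue,Mon) (Mon,Wed,Tue,Tue) (Mon,Wed,Tue,Wed) (Mon,Wed,Wed,Mon) (Mon,Wed,Wed,Tue) (Mon,Wed,Wed,Wed) — 18.
ML=Wed: (Mon,Mon,Tue,Mon) (Mon,Mon,Tue,Tue) (Mon,Mon,Tue,Wed) (Mon,Mon,Wed,Mon) (Mon,Mon,Wed,Tue) (Mon,Mon,Wed,Wed) (Mon,Tue,Tue,Mon) (Mon,Tue,Tue,Tue) (Mon,Tue,Tue,Wed) (Mon,Tue,Wed,Mon) (Mon,Tue,Wed,Tue) (Mon,Tue,Wed,Wed) (Mon,Wed,Tue,Mon) (Mon,Wed,Tue,Tue) (Mon,Wed,Tue,Wed) (Mon,Wed,Wed,Mon) (Mon,Wed,Wed,Tue) (Mon,Wed,Wed,Wed) — 18.
Summing: 18 + 18 + 18 = 54.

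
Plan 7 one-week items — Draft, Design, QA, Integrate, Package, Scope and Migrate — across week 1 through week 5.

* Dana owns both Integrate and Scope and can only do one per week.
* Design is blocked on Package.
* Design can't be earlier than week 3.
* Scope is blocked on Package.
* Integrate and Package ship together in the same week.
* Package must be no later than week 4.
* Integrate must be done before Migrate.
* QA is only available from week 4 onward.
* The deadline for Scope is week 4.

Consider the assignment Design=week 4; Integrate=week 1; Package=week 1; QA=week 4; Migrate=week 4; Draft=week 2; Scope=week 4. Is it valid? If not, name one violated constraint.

Valid

Dana owns both Integrate and Scope and can only do one per week — holds.
Package must be no later than week 4 — holds.
Scope is blocked on Package — holds.
Integrate must be done before Migrate — holds.
QA is only available from week 4 onward — holds.
The deadline for Scope is week 4 — holds.
Design can't be earlier than week 3 — holds.
Integrate and Package ship together in the same week — holds.
Design is blocked on Package — holds.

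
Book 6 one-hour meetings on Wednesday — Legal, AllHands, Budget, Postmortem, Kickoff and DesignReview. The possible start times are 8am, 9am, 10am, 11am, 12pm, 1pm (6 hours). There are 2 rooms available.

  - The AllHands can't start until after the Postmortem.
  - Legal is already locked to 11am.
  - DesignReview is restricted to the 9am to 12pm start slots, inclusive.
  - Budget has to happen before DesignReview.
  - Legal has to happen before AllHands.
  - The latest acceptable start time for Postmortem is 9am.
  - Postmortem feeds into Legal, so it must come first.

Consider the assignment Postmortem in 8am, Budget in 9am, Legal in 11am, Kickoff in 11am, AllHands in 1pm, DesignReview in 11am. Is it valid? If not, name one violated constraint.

Postmortem feeds into Legal, so it must come first — holds.
There are 2 rooms available — violated.
DesignReview is restricted to the 9am to 12pm start slots, inclusive — holds.
Legal is already locked to 11am — holds.
Budget has to happen before DesignReview — holds.
Legal has to happen before AllHands — holds.
The AllHands can't start until after the Postmortem — holds.
The latest acceptable start time for Postmortem is 9am — holds.

No — it violates: There are 2 rooms available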